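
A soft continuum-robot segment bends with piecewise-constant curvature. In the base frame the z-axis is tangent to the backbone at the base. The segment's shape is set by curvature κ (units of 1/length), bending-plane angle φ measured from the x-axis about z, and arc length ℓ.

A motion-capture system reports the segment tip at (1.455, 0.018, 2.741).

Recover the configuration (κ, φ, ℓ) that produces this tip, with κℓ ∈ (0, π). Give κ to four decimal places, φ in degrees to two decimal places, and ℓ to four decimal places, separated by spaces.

0.3022 0.71 3.2300

ρ = √(x²+y²) = √(1.455² + 0.018²) = 1.45511
φ = atan2(y, x) mod 360° = atan2(0.018, 1.455) = 0.7088°
|p|² = ρ² + z² = 1.45511² + 2.741² = 9.63043
κ = 2ρ / |p|² = 2×1.45511 / 9.63043 = 0.30219
θ = 2·atan2(ρ, z) = 2·atan2(1.45511, 2.741) = 0.97607 rad
ℓ = θ/κ = 0.97607/0.30219 = 3.22999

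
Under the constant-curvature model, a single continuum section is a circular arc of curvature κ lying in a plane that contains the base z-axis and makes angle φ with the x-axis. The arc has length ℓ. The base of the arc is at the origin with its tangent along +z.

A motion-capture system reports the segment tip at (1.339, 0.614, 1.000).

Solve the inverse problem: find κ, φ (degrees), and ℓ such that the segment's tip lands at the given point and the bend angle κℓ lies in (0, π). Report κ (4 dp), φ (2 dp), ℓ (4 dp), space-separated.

ρ = √(x²+y²) = √(1.339² + 0.614²) = 1.47306
φ = atan2(y, x) mod 360° = atan2(0.614, 1.339) = 24.6339°
|p|² = ρ² + z² = 1.47306² + 1.000² = 3.16992
κ = 2ρ / |p|² = 2×1.47306 / 3.16992 = 0.92940
θ = 2·atan2(ρ, z) = 2·atan2(1.47306, 1.000) = 1.94880 rad
ℓ = θ/κ = 1.94880/0.92940 = 2.09684

0.9294 24.63 2.0968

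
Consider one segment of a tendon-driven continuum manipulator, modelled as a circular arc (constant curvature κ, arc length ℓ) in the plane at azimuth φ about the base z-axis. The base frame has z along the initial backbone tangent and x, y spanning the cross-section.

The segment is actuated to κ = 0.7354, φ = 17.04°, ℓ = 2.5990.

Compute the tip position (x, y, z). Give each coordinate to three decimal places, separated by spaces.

1.734 0.532 1.282

θ = κ·ℓ = 0.7354 × 2.5990 = 1.91130 rad
ρ = (1 − cos θ)/κ = (1 − -0.33397)/0.7354 = 1.81393
z = sin θ / κ = 0.94259/0.7354 = 1.28173
x = ρ cos φ = 1.81393 × cos(17.04°) = 1.73430
y = ρ sin φ = 1.81393 × sin(17.04°) = 0.53155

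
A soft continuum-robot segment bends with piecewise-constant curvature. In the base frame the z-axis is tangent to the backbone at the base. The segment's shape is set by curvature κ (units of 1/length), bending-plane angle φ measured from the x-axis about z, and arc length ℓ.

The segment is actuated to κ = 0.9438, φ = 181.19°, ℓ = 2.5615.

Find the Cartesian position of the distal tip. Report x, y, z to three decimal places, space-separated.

θ = κ·ℓ = 0.9438 × 2.5615 = 2.41754 rad
ρ = (1 − cos θ)/κ = (1 − -0.74913)/0.9438 = 1.85328
z = sin θ / κ = 0.66242/0.9438 = 0.70187
x = ρ cos φ = 1.85328 × cos(181.19°) = -1.85288
y = ρ sin φ = 1.85328 × sin(181.19°) = -0.03849

-1.853 -0.038 0.702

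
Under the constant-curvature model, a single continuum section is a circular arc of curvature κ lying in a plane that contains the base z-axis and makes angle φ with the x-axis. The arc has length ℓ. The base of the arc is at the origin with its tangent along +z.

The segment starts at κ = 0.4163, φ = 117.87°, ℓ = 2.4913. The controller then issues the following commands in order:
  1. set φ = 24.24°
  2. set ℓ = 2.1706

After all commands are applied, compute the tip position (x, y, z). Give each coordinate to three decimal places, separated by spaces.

0.835 0.376 1.887

initial: κ=0.4163, φ=117.87°, ℓ=2.4913
cmd 1: set φ=24.24° → (κ,φ,ℓ)=(0.4163,24.24°,2.4913) → tip=(1.0761,0.4845,2.0681)
cmd 2: set ℓ=2.1706 → (κ,φ,ℓ)=(0.4163,24.24°,2.1706) → tip=(0.8350,0.3760,1.8870)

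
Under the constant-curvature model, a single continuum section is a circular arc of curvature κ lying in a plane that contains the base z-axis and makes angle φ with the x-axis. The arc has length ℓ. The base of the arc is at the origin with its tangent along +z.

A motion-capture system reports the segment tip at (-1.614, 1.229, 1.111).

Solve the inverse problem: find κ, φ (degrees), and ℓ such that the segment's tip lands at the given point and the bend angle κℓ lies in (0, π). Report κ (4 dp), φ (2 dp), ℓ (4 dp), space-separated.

0.7584 142.71 2.8211

ρ = √(x²+y²) = √(-1.614² + 1.229²) = 2.02865
φ = atan2(y, x) mod 360° = atan2(1.229, -1.614) = 142.7121°
|p|² = ρ² + z² = 2.02865² + 1.111² = 5.34976
κ = 2ρ / |p|² = 2×2.02865 / 5.34976 = 0.75841
θ = 2·atan2(ρ, z) = 2·atan2(2.02865, 1.111) = 2.13951 rad
ℓ = θ/κ = 2.13951/0.75841 = 2.82105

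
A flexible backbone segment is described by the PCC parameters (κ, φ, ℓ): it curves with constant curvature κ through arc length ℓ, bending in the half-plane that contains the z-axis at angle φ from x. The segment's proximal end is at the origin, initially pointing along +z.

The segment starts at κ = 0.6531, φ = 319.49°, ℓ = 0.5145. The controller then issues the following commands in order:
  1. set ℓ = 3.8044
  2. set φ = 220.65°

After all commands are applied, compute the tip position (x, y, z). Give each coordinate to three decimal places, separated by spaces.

initial: κ=0.6531, φ=319.49°, ℓ=0.5145
cmd 1: set ℓ=3.8044 → (κ,φ,ℓ)=(0.6531,319.49°,3.8044) → tip=(2.0860,-1.7822,0.9351)
cmd 2: set φ=220.65° → (κ,φ,ℓ)=(0.6531,220.65°,3.8044) → tip=(-2.0816,-1.7873,0.9351)

-2.082 -1.787 0.935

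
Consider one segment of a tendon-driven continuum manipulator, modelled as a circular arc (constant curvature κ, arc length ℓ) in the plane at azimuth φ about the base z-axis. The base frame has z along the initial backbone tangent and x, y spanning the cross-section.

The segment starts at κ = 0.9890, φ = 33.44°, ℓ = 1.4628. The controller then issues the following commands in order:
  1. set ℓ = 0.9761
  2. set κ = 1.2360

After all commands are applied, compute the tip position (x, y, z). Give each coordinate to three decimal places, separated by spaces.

0.435 0.287 0.756

initial: κ=0.9890, φ=33.44°, ℓ=1.4628
cmd 1: set ℓ=0.9761 → (κ,φ,ℓ)=(0.9890,33.44°,0.9761) → tip=(0.3636,0.2401,0.8314)
cmd 2: set κ=1.2360 → (κ,φ,ℓ)=(1.2360,33.44°,0.9761) → tip=(0.4346,0.2870,0.7560)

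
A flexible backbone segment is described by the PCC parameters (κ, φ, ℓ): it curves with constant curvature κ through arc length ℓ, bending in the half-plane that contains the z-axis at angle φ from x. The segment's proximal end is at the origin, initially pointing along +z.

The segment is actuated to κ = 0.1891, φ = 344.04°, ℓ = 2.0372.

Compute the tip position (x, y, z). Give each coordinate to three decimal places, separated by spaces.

θ = κ·ℓ = 0.1891 × 2.0372 = 0.38523 rad
ρ = (1 − cos θ)/κ = (1 − 0.92671)/0.1891 = 0.38757
z = sin θ / κ = 0.37578/0.1891 = 1.98718
x = ρ cos φ = 0.38757 × cos(344.04°) = 0.37263
y = ρ sin φ = 0.38757 × sin(344.04°) = -0.10657

0.373 -0.107 1.987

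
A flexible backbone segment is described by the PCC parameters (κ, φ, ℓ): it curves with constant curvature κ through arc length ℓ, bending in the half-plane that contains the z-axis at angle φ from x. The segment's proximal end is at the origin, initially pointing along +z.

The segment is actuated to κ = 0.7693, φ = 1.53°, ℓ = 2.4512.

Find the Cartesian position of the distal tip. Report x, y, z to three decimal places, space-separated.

1.702 0.045 1.236

θ = κ·ℓ = 0.7693 × 2.4512 = 1.88571 rad
ρ = (1 − cos θ)/κ = (1 − -0.30973)/0.7693 = 1.70250
z = sin θ / κ = 0.95082/0.7693 = 1.23596
x = ρ cos φ = 1.70250 × cos(1.53°) = 1.70189
y = ρ sin φ = 1.70250 × sin(1.53°) = 0.04546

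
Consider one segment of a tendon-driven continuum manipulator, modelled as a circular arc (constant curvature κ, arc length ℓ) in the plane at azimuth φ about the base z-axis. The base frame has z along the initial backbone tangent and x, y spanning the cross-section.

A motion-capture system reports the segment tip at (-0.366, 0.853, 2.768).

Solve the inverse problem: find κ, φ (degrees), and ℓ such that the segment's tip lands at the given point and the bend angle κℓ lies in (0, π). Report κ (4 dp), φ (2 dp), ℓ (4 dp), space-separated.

ρ = √(x²+y²) = √(-0.366² + 0.853²) = 0.92821
φ = atan2(y, x) mod 360° = atan2(0.853, -0.366) = 113.2229°
|p|² = ρ² + z² = 0.92821² + 2.768² = 8.52339
κ = 2ρ / |p|² = 2×0.92821 / 8.52339 = 0.21780
θ = 2·atan2(ρ, z) = 2·atan2(0.92821, 2.768) = 0.64710 rad
ℓ = θ/κ = 0.64710/0.21780 = 2.97105

0.2178 113.22 2.9711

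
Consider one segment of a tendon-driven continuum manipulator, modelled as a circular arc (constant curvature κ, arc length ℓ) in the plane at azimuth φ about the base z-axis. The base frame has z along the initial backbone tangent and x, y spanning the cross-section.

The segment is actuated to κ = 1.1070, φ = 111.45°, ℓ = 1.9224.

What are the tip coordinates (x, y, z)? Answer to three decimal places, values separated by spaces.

-0.505 1.285 0.767

θ = κ·ℓ = 1.1070 × 1.9224 = 2.12810 rad
ρ = (1 − cos θ)/κ = (1 − -0.52890)/1.1070 = 1.38112
z = sin θ / κ = 0.84869/1.1070 = 0.76665
x = ρ cos φ = 1.38112 × cos(111.45°) = -0.50506
y = ρ sin φ = 1.38112 × sin(111.45°) = 1.28546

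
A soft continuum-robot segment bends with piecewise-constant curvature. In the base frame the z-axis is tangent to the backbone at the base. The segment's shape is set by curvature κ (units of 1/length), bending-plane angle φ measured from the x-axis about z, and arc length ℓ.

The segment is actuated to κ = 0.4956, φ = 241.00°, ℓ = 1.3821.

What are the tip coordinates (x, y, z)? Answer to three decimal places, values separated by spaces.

-0.221 -0.398 1.277

θ = κ·ℓ = 0.4956 × 1.3821 = 0.68497 rad
ρ = (1 − cos θ)/κ = (1 − 0.77444)/0.4956 = 0.45513
z = sin θ / κ = 0.63265/0.4956 = 1.27653
x = ρ cos φ = 0.45513 × cos(241.00°) = -0.22065
y = ρ sin φ = 0.45513 × sin(241.00°) = -0.39806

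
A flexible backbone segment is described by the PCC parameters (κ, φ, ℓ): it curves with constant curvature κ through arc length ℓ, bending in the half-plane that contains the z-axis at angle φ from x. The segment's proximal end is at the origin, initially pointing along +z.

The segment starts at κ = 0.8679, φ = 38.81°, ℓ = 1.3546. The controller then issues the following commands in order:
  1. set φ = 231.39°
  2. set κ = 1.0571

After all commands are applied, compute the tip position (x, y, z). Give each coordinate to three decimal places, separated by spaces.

initial: κ=0.8679, φ=38.81°, ℓ=1.3546
cmd 1: set φ=231.39° → (κ,φ,ℓ)=(0.8679,231.39°,1.3546) → tip=(-0.4422,-0.5538,1.0634)
cmd 2: set κ=1.0571 → (κ,φ,ℓ)=(1.0571,231.39°,1.3546) → tip=(-0.5086,-0.6369,0.9369)

-0.509 -0.637 0.937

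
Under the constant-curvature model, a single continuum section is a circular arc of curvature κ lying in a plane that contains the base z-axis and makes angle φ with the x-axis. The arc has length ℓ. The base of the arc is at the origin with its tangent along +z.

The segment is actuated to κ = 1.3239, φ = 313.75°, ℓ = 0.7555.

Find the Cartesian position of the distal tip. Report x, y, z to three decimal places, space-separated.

θ = κ·ℓ = 1.3239 × 0.7555 = 1.00021 rad
ρ = (1 − cos θ)/κ = (1 − 0.54013)/1.3239 = 0.34736
z = sin θ / κ = 0.84158/1.3239 = 0.63568
x = ρ cos φ = 0.34736 × cos(313.75°) = 0.24020
y = ρ sin φ = 0.34736 × sin(313.75°) = -0.25092

0.240 -0.251 0.636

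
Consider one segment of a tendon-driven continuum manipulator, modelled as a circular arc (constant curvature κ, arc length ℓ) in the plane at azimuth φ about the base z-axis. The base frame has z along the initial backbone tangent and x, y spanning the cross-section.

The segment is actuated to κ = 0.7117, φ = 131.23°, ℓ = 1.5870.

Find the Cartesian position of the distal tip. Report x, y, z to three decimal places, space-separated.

θ = κ·ℓ = 0.7117 × 1.5870 = 1.12947 rad
ρ = (1 − cos θ)/κ = (1 − 0.42714)/0.7117 = 0.80492
z = sin θ / κ = 0.90419/0.7117 = 1.27046
x = ρ cos φ = 0.80492 × cos(131.23°) = -0.53051
y = ρ sin φ = 0.80492 × sin(131.23°) = 0.60535

-0.531 0.605 1.270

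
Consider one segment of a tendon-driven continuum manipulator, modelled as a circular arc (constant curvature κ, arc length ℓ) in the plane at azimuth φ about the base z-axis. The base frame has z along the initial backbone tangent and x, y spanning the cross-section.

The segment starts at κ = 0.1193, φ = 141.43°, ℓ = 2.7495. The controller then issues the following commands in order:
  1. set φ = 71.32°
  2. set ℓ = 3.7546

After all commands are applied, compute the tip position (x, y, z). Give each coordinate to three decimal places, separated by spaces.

0.265 0.783 3.630

initial: κ=0.1193, φ=141.43°, ℓ=2.7495
cmd 1: set φ=71.32° → (κ,φ,ℓ)=(0.1193,71.32°,2.7495) → tip=(0.1431,0.4234,2.7005)
cmd 2: set ℓ=3.7546 → (κ,φ,ℓ)=(0.1193,71.32°,3.7546) → tip=(0.2648,0.7834,3.6303)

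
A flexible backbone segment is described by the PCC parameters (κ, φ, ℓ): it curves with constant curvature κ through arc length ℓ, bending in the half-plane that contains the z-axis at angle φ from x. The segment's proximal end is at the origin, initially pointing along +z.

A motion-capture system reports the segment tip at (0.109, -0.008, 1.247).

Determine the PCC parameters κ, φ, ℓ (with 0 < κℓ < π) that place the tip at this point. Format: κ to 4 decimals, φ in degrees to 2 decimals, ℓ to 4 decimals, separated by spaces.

ρ = √(x²+y²) = √(0.109² + -0.008²) = 0.10929
φ = atan2(y, x) mod 360° = atan2(-0.008, 0.109) = 355.8023°
|p|² = ρ² + z² = 0.10929² + 1.247² = 1.56695
κ = 2ρ / |p|² = 2×0.10929 / 1.56695 = 0.13950
θ = 2·atan2(ρ, z) = 2·atan2(0.10929, 1.247) = 0.17484 rad
ℓ = θ/κ = 0.17484/0.13950 = 1.25338

0.1395 355.80 1.2534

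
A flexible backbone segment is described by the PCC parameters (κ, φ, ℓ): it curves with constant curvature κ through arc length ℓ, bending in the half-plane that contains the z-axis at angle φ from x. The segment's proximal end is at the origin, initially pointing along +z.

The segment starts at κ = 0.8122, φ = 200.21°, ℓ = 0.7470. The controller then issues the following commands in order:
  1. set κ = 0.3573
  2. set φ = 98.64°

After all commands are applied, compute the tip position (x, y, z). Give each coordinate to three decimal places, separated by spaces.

initial: κ=0.8122, φ=200.21°, ℓ=0.7470
cmd 1: set κ=0.3573 → (κ,φ,ℓ)=(0.3573,200.21°,0.7470) → tip=(-0.0930,-0.0342,0.7382)
cmd 2: set φ=98.64° → (κ,φ,ℓ)=(0.3573,98.64°,0.7470) → tip=(-0.0149,0.0980,0.7382)

-0.015 0.098 0.738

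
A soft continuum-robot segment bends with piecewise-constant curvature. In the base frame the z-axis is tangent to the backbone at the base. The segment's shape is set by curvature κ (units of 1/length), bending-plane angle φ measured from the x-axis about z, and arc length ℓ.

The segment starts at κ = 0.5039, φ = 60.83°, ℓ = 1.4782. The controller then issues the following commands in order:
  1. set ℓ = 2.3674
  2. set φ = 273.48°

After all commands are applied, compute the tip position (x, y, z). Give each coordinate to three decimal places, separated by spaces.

0.076 -1.250 1.845

initial: κ=0.5039, φ=60.83°, ℓ=1.4782
cmd 1: set ℓ=2.3674 → (κ,φ,ℓ)=(0.5039,60.83°,2.3674) → tip=(0.6104,1.0935,1.8445)
cmd 2: set φ=273.48° → (κ,φ,ℓ)=(0.5039,273.48°,2.3674) → tip=(0.0760,-1.2501,1.8445)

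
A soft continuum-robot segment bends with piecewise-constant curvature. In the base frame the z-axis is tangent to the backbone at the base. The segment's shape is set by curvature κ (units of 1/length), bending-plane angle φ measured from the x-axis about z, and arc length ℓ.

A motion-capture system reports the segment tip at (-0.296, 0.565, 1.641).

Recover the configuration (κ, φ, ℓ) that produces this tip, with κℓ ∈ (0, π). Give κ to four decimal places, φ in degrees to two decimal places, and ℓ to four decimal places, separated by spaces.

ρ = √(x²+y²) = √(-0.296² + 0.565²) = 0.63784
φ = atan2(y, x) mod 360° = atan2(0.565, -0.296) = 117.6498°
|p|² = ρ² + z² = 0.63784² + 1.641² = 3.09972
κ = 2ρ / |p|² = 2×0.63784 / 3.09972 = 0.41155
θ = 2·atan2(ρ, z) = 2·atan2(0.63784, 1.641) = 0.74144 rad
ℓ = θ/κ = 0.74144/0.41155 = 1.80159

0.4115 117.65 1.8016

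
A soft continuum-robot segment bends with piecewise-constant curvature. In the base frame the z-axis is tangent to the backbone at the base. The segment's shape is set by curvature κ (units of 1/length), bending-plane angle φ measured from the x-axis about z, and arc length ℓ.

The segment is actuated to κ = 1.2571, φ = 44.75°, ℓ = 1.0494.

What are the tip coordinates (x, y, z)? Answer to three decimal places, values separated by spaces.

θ = κ·ℓ = 1.2571 × 1.0494 = 1.31920 rad
ρ = (1 − cos θ)/κ = (1 − 0.24895)/1.2571 = 0.59745
z = sin θ / κ = 0.96852/1.2571 = 0.77044
x = ρ cos φ = 0.59745 × cos(44.75°) = 0.42430
y = ρ sin φ = 0.59745 × sin(44.75°) = 0.42061

0.424 0.421 0.770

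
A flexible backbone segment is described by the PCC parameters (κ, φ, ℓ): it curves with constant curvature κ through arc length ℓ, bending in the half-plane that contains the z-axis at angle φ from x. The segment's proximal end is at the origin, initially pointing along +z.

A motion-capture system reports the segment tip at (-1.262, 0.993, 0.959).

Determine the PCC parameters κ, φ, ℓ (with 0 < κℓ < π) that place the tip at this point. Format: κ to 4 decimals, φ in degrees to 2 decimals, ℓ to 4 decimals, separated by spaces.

0.9180 141.80 2.2492

ρ = √(x²+y²) = √(-1.262² + 0.993²) = 1.60583
φ = atan2(y, x) mod 360° = atan2(0.993, -1.262) = 141.8027°
|p|² = ρ² + z² = 1.60583² + 0.959² = 3.49837
κ = 2ρ / |p|² = 2×1.60583 / 3.49837 = 0.91804
θ = 2·atan2(ρ, z) = 2·atan2(1.60583, 0.959) = 2.06488 rad
ℓ = θ/κ = 2.06488/0.91804 = 2.24921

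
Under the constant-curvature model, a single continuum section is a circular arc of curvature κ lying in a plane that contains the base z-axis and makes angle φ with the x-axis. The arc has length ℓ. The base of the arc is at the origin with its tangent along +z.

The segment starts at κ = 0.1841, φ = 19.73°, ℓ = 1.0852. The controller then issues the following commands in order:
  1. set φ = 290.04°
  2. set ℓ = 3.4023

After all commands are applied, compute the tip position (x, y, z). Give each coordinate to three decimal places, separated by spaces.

0.353 -0.969 3.184

initial: κ=0.1841, φ=19.73°, ℓ=1.0852
cmd 1: set φ=290.04° → (κ,φ,ℓ)=(0.1841,290.04°,1.0852) → tip=(0.0370,-0.1015,1.0780)
cmd 2: set ℓ=3.4023 → (κ,φ,ℓ)=(0.1841,290.04°,3.4023) → tip=(0.3534,-0.9687,3.1842)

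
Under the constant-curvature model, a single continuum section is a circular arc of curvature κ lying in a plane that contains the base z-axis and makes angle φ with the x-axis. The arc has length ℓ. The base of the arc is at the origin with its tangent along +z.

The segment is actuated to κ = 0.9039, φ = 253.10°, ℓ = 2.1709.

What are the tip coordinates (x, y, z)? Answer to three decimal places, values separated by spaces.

θ = κ·ℓ = 0.9039 × 2.1709 = 1.96228 rad
ρ = (1 − cos θ)/κ = (1 − -0.38156)/0.9039 = 1.52844
z = sin θ / κ = 0.92435/0.9039 = 1.02262
x = ρ cos φ = 1.52844 × cos(253.10°) = -0.44432
y = ρ sin φ = 1.52844 × sin(253.10°) = -1.46243

-0.444 -1.462 1.023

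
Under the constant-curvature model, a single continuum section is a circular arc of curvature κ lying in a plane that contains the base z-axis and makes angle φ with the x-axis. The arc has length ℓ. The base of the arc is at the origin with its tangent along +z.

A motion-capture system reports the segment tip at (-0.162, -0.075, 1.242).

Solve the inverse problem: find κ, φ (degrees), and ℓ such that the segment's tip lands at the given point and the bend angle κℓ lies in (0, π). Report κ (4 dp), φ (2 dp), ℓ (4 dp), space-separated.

ρ = √(x²+y²) = √(-0.162² + -0.075²) = 0.17852
φ = atan2(y, x) mod 360° = atan2(-0.075, -0.162) = 204.8424°
|p|² = ρ² + z² = 0.17852² + 1.242² = 1.57443
κ = 2ρ / |p|² = 2×0.17852 / 1.57443 = 0.22677
θ = 2·atan2(ρ, z) = 2·atan2(0.17852, 1.242) = 0.28551 rad
ℓ = θ/κ = 0.28551/0.22677 = 1.25904

0.2268 204.84 1.2590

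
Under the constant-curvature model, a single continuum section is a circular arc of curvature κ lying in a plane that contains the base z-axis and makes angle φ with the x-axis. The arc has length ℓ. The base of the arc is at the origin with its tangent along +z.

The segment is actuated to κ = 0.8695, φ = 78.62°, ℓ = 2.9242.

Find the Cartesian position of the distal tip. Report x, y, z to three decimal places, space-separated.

θ = κ·ℓ = 0.8695 × 2.9242 = 2.54259 rad
ρ = (1 − cos θ)/κ = (1 − -0.82590)/0.8695 = 2.09994
z = sin θ / κ = 0.56382/0.8695 = 0.64844
x = ρ cos φ = 2.09994 × cos(78.62°) = 0.41435
y = ρ sin φ = 2.09994 × sin(78.62°) = 2.05866

0.414 2.059 0.648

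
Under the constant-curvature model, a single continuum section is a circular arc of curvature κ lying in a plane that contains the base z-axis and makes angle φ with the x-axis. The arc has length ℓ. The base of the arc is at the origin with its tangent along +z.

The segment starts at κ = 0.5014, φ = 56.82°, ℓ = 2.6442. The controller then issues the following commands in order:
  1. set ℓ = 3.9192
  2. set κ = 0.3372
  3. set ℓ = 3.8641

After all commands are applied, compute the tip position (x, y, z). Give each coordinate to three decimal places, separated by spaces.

initial: κ=0.5014, φ=56.82°, ℓ=2.6442
cmd 1: set ℓ=3.9192 → (κ,φ,ℓ)=(0.5014,56.82°,3.9192) → tip=(1.5108,2.3105,1.8414)
cmd 2: set κ=0.3372 → (κ,φ,ℓ)=(0.3372,56.82°,3.9192) → tip=(1.2226,1.8698,2.8740)
cmd 3: set ℓ=3.8641 → (κ,φ,ℓ)=(0.3372,56.82°,3.8641) → tip=(1.1935,1.8252,2.8599)

1.193 1.825 2.860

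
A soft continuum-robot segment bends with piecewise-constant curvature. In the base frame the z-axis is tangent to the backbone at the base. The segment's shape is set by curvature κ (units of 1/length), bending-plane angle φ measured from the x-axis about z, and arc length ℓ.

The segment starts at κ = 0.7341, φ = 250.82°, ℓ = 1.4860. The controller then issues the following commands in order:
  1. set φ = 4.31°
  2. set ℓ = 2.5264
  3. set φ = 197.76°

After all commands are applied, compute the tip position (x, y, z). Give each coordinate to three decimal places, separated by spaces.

-1.661 -0.532 1.308

initial: κ=0.7341, φ=250.82°, ℓ=1.4860
cmd 1: set φ=4.31° → (κ,φ,ℓ)=(0.7341,4.31°,1.4860) → tip=(0.7312,0.0551,1.2083)
cmd 2: set ℓ=2.5264 → (κ,φ,ℓ)=(0.7341,4.31°,2.5264) → tip=(1.7388,0.1310,1.3077)
cmd 3: set φ=197.76° → (κ,φ,ℓ)=(0.7341,197.76°,2.5264) → tip=(-1.6606,-0.5319,1.3077)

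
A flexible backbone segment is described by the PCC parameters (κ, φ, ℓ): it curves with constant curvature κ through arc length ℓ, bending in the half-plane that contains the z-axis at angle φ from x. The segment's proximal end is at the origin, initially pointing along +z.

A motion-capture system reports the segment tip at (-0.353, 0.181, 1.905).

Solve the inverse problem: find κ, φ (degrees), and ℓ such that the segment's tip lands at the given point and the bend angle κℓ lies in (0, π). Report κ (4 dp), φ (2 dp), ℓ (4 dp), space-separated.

0.2095 152.85 1.9596

ρ = √(x²+y²) = √(-0.353² + 0.181²) = 0.39670
φ = atan2(y, x) mod 360° = atan2(0.181, -0.353) = 152.8536°
|p|² = ρ² + z² = 0.39670² + 1.905² = 3.78639
κ = 2ρ / |p|² = 2×0.39670 / 3.78639 = 0.20954
θ = 2·atan2(ρ, z) = 2·atan2(0.39670, 1.905) = 0.41061 rad
ℓ = θ/κ = 0.41061/0.20954 = 1.95960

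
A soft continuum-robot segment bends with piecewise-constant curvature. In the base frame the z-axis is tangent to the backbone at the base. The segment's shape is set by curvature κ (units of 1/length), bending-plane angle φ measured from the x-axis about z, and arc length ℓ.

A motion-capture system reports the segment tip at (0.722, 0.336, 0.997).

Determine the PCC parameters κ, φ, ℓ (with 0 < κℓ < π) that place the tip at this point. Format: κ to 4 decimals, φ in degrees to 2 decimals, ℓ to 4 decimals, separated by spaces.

ρ = √(x²+y²) = √(0.722² + 0.336²) = 0.79635
φ = atan2(y, x) mod 360° = atan2(0.336, 0.722) = 24.9560°
|p|² = ρ² + z² = 0.79635² + 0.997² = 1.62819
κ = 2ρ / |p|² = 2×0.79635 / 1.62819 = 0.97821
θ = 2·atan2(ρ, z) = 2·atan2(0.79635, 0.997) = 1.34796 rad
ℓ = θ/κ = 1.34796/0.97821 = 1.37799

0.9782 24.96 1.3780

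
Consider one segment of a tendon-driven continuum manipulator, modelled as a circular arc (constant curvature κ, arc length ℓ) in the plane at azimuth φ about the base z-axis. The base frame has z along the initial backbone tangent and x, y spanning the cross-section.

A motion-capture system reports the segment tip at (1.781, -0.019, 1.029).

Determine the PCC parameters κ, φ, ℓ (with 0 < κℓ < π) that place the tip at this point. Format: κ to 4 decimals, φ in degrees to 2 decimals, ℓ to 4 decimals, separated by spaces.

ρ = √(x²+y²) = √(1.781² + -0.019²) = 1.78110
φ = atan2(y, x) mod 360° = atan2(-0.019, 1.781) = 359.3888°
|p|² = ρ² + z² = 1.78110² + 1.029² = 4.23116
κ = 2ρ / |p|² = 2×1.78110 / 4.23116 = 0.84190
θ = 2·atan2(ρ, z) = 2·atan2(1.78110, 1.029) = 2.09382 rad
ℓ = θ/κ = 2.09382/0.84190 = 2.48703

0.8419 359.39 2.4870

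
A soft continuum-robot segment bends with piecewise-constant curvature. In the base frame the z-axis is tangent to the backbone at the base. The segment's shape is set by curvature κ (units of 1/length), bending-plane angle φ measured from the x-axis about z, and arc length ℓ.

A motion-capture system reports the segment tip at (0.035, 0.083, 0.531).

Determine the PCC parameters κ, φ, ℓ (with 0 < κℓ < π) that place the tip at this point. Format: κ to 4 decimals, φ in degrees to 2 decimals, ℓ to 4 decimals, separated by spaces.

ρ = √(x²+y²) = √(0.035² + 0.083²) = 0.09008
φ = atan2(y, x) mod 360° = atan2(0.083, 0.035) = 67.1355°
|p|² = ρ² + z² = 0.09008² + 0.531² = 0.29008
κ = 2ρ / |p|² = 2×0.09008 / 0.29008 = 0.62107
θ = 2·atan2(ρ, z) = 2·atan2(0.09008, 0.531) = 0.33608 rad
ℓ = θ/κ = 0.33608/0.62107 = 0.54113

0.6211 67.14 0.5411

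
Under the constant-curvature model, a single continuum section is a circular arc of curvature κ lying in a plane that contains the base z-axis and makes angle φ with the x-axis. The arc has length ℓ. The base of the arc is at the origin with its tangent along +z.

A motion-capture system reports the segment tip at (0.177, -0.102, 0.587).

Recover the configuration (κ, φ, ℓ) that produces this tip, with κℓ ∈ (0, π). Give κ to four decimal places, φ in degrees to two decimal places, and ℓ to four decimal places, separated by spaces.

1.0577 330.05 0.6333

ρ = √(x²+y²) = √(0.177² + -0.102²) = 0.20429
φ = atan2(y, x) mod 360° = atan2(-0.102, 0.177) = 330.0464°
|p|² = ρ² + z² = 0.20429² + 0.587² = 0.38630
κ = 2ρ / |p|² = 2×0.20429 / 0.38630 = 1.05765
θ = 2·atan2(ρ, z) = 2·atan2(0.20429, 0.587) = 0.66982 rad
ℓ = θ/κ = 0.66982/1.05765 = 0.63330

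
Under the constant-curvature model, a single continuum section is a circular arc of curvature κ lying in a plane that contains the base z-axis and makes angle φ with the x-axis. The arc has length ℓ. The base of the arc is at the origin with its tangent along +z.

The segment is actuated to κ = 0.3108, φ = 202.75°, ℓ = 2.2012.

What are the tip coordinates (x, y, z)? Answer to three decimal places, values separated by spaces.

-0.668 -0.280 2.033

θ = κ·ℓ = 0.3108 × 2.2012 = 0.68413 rad
ρ = (1 − cos θ)/κ = (1 − 0.77497)/0.3108 = 0.72404
z = sin θ / κ = 0.63200/0.3108 = 2.03347
x = ρ cos φ = 0.72404 × cos(202.75°) = -0.66771
y = ρ sin φ = 0.72404 × sin(202.75°) = -0.28000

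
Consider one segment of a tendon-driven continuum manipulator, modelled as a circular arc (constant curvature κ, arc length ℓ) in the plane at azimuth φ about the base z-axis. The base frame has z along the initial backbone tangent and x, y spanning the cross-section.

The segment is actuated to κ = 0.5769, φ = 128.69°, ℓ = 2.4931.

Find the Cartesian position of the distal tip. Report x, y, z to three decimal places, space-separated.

-0.940 1.174 1.718

θ = κ·ℓ = 0.5769 × 2.4931 = 1.43827 rad
ρ = (1 − cos θ)/κ = (1 − 0.13214)/0.5769 = 1.50435
z = sin θ / κ = 0.99123/0.5769 = 1.71820
x = ρ cos φ = 1.50435 × cos(128.69°) = -0.94038
y = ρ sin φ = 1.50435 × sin(128.69°) = 1.17421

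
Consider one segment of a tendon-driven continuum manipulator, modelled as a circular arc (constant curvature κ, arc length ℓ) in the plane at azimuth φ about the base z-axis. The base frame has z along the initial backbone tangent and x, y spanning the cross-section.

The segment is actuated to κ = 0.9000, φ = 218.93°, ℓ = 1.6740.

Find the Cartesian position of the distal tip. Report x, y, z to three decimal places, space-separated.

θ = κ·ℓ = 0.9000 × 1.6740 = 1.50660 rad
ρ = (1 − cos θ)/κ = (1 − 0.06415)/0.9000 = 1.03983
z = sin θ / κ = 0.99794/0.9000 = 1.10882
x = ρ cos φ = 1.03983 × cos(218.93°) = -0.80890
y = ρ sin φ = 1.03983 × sin(218.93°) = -0.65340

-0.809 -0.653 1.109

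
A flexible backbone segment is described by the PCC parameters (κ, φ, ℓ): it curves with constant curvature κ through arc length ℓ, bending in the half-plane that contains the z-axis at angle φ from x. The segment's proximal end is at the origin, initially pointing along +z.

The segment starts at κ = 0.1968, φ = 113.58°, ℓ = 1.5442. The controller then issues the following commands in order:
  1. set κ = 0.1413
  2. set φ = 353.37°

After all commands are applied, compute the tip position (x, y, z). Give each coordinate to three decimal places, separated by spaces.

initial: κ=0.1968, φ=113.58°, ℓ=1.5442
cmd 1: set κ=0.1413 → (κ,φ,ℓ)=(0.1413,113.58°,1.5442) → tip=(-0.0671,0.1538,1.5320)
cmd 2: set φ=353.37° → (κ,φ,ℓ)=(0.1413,353.37°,1.5442) → tip=(0.1667,-0.0194,1.5320)

0.167 -0.019 1.532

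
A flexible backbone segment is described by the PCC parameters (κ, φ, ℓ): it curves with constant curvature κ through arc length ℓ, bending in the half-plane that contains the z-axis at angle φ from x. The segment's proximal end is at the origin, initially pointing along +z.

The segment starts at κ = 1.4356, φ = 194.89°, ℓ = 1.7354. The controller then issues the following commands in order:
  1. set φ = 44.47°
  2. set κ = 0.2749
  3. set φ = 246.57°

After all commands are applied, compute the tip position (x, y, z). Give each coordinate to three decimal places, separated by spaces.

initial: κ=1.4356, φ=194.89°, ℓ=1.7354
cmd 1: set φ=44.47° → (κ,φ,ℓ)=(1.4356,44.47°,1.7354) → tip=(0.8927,0.8764,0.4217)
cmd 2: set κ=0.2749 → (κ,φ,ℓ)=(0.2749,44.47°,1.7354) → tip=(0.2898,0.2845,1.6703)
cmd 3: set φ=246.57° → (κ,φ,ℓ)=(0.2749,246.57°,1.7354) → tip=(-0.1615,-0.3727,1.6703)

-0.161 -0.373 1.670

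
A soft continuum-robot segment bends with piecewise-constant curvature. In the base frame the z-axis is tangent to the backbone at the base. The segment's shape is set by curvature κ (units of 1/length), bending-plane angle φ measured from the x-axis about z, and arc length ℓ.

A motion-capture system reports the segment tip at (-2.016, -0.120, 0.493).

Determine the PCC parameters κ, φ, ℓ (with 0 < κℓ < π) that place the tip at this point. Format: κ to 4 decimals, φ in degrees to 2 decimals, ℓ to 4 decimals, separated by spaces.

0.9346 183.41 2.8490

ρ = √(x²+y²) = √(-2.016² + -0.120²) = 2.01957
φ = atan2(y, x) mod 360° = atan2(-0.120, -2.016) = 183.4064°
|p|² = ρ² + z² = 2.01957² + 0.493² = 4.32171
κ = 2ρ / |p|² = 2×2.01957 / 4.32171 = 0.93462
θ = 2·atan2(ρ, z) = 2·atan2(2.01957, 0.493) = 2.66273 rad
ℓ = θ/κ = 2.66273/0.93462 = 2.84901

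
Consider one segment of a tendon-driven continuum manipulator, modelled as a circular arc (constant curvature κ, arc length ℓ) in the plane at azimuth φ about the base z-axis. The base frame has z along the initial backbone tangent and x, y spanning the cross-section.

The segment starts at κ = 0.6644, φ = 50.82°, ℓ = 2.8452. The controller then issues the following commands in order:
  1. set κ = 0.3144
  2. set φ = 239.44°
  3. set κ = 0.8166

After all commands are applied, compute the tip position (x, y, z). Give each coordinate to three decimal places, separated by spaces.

initial: κ=0.6644, φ=50.82°, ℓ=2.8452
cmd 1: set κ=0.3144 → (κ,φ,ℓ)=(0.3144,50.82°,2.8452) → tip=(0.7518,0.9224,2.4806)
cmd 2: set φ=239.44° → (κ,φ,ℓ)=(0.3144,239.44°,2.8452) → tip=(-0.6050,-1.0246,2.4806)
cmd 3: set κ=0.8166 → (κ,φ,ℓ)=(0.8166,239.44°,2.8452) → tip=(-1.0482,-1.7753,0.8939)

-1.048 -1.775 0.894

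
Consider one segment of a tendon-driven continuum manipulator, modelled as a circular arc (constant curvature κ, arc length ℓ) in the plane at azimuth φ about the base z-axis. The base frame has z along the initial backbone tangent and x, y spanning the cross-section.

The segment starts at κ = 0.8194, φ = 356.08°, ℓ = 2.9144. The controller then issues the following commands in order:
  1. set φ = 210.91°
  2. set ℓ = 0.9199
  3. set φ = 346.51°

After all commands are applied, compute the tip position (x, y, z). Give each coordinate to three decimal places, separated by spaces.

0.321 -0.077 0.835

initial: κ=0.8194, φ=356.08°, ℓ=2.9144
cmd 1: set φ=210.91° → (κ,φ,ℓ)=(0.8194,210.91°,2.9144) → tip=(-1.8107,-1.0841,0.8350)
cmd 2: set ℓ=0.9199 → (κ,φ,ℓ)=(0.8194,210.91°,0.9199) → tip=(-0.2836,-0.1698,0.8352)
cmd 3: set φ=346.51° → (κ,φ,ℓ)=(0.8194,346.51°,0.9199) → tip=(0.3215,-0.0771,0.8352)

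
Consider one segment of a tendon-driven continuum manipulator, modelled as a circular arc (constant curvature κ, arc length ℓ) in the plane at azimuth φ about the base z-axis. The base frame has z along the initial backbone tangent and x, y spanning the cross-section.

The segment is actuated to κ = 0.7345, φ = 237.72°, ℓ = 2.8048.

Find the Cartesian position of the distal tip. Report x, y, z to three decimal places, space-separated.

θ = κ·ℓ = 0.7345 × 2.8048 = 2.06013 rad
ρ = (1 − cos θ)/κ = (1 − -0.47003)/0.7345 = 2.00141
z = sin θ / κ = 0.88265/0.7345 = 1.20170
x = ρ cos φ = 2.00141 × cos(237.72°) = -1.06887
y = ρ sin φ = 2.00141 × sin(237.72°) = -1.69209

-1.069 -1.692 1.202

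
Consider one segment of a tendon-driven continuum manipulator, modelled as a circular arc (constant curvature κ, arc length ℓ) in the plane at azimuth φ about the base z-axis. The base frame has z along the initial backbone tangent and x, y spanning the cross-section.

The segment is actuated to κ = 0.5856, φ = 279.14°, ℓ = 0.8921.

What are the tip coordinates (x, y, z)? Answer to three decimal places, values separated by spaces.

0.036 -0.225 0.852

θ = κ·ℓ = 0.5856 × 0.8921 = 0.52241 rad
ρ = (1 − cos θ)/κ = (1 − 0.86662)/0.5856 = 0.22777
z = sin θ / κ = 0.49897/0.5856 = 0.85207
x = ρ cos φ = 0.22777 × cos(279.14°) = 0.03618
y = ρ sin φ = 0.22777 × sin(279.14°) = -0.22488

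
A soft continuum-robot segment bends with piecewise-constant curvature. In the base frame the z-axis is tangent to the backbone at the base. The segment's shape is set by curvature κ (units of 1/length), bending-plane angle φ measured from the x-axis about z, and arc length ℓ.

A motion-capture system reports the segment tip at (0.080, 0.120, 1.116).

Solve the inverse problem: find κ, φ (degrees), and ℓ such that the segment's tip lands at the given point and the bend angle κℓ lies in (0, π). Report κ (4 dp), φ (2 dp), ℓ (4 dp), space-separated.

ρ = √(x²+y²) = √(0.080² + 0.120²) = 0.14422
φ = atan2(y, x) mod 360° = atan2(0.120, 0.080) = 56.3099°
|p|² = ρ² + z² = 0.14422² + 1.116² = 1.26626
κ = 2ρ / |p|² = 2×0.14422 / 1.26626 = 0.22779
θ = 2·atan2(ρ, z) = 2·atan2(0.14422, 1.116) = 0.25704 rad
ℓ = θ/κ = 0.25704/0.22779 = 1.12838

0.2278 56.31 1.1284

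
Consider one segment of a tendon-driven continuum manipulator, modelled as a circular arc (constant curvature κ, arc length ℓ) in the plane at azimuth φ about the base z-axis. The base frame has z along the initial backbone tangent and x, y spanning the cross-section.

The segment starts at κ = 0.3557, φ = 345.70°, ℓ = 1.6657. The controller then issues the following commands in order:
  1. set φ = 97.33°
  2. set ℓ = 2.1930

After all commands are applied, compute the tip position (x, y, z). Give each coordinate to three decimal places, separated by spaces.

initial: κ=0.3557, φ=345.70°, ℓ=1.6657
cmd 1: set φ=97.33° → (κ,φ,ℓ)=(0.3557,97.33°,1.6657) → tip=(-0.0611,0.4753,1.5699)
cmd 2: set ℓ=2.1930 → (κ,φ,ℓ)=(0.3557,97.33°,2.1930) → tip=(-0.1037,0.8062,1.9773)

-0.104 0.806 1.977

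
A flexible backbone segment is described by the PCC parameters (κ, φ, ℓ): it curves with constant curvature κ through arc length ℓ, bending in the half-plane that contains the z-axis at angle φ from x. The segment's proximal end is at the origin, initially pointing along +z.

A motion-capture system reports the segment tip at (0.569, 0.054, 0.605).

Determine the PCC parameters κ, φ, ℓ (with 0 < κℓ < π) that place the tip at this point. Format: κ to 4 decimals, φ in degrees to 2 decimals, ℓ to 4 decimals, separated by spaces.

1.6502 5.42 0.9174

ρ = √(x²+y²) = √(0.569² + 0.054²) = 0.57156
φ = atan2(y, x) mod 360° = atan2(0.054, 0.569) = 5.4213°
|p|² = ρ² + z² = 0.57156² + 0.605² = 0.69270
κ = 2ρ / |p|² = 2×0.57156 / 0.69270 = 1.65022
θ = 2·atan2(ρ, z) = 2·atan2(0.57156, 0.605) = 1.51396 rad
ℓ = θ/κ = 1.51396/1.65022 = 0.91743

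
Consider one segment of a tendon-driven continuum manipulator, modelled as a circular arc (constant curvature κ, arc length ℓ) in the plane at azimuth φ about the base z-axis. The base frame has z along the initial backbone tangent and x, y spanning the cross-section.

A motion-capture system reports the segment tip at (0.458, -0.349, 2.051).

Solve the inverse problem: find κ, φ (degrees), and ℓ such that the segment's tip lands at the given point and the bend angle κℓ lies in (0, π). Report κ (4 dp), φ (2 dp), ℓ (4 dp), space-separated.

ρ = √(x²+y²) = √(0.458² + -0.349²) = 0.57582
φ = atan2(y, x) mod 360° = atan2(-0.349, 0.458) = 322.6923°
|p|² = ρ² + z² = 0.57582² + 2.051² = 4.53817
κ = 2ρ / |p|² = 2×0.57582 / 4.53817 = 0.25377
θ = 2·atan2(ρ, z) = 2·atan2(0.57582, 2.051) = 0.54741 rad
ℓ = θ/κ = 0.54741/0.25377 = 2.15713

0.2538 322.69 2.1571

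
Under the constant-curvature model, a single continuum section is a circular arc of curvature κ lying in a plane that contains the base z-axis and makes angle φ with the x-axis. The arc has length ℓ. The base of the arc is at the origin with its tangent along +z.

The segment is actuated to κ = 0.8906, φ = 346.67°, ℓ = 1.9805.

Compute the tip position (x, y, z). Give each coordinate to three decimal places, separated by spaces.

1.302 -0.309 1.102

θ = κ·ℓ = 0.8906 × 1.9805 = 1.76383 rad
ρ = (1 − cos θ)/κ = (1 − -0.19184)/0.8906 = 1.33824
z = sin θ / κ = 0.98143/0.8906 = 1.10198
x = ρ cos φ = 1.33824 × cos(346.67°) = 1.30219
y = ρ sin φ = 1.33824 × sin(346.67°) = -0.30854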